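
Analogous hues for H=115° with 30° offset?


Base hue: 115°
Left analog: (115 - 30) mod 360 = 85°
Right analog: (115 + 30) mod 360 = 145°
Analogous hues = 85° and 145°


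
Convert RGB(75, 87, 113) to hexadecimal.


R = 75 → 4B (hex)
G = 87 → 57 (hex)
B = 113 → 71 (hex)
Hex = #4B5771


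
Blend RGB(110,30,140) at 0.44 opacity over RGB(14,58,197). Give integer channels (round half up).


C = α×F + (1-α)×B, with 1-α = 0.56
R: 0.44×110 + 0.56×14 = 48.40 + 7.84 = 56.24 → 56
G: 0.44×30 + 0.56×58 = 13.20 + 32.48 = 45.68 → 46
B: 0.44×140 + 0.56×197 = 61.60 + 110.32 = 171.92 → 172
= RGB(56, 46, 172)


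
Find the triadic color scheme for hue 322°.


Triadic: equally spaced at 120° intervals
H1 = 322°
H2 = (322 + 120) mod 360 = 82°
H3 = (322 + 240) mod 360 = 202°
Triadic = 322°, 82°, 202°


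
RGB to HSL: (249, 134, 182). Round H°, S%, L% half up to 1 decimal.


Normalize: R'=249/255≈0.9765, G'=134/255≈0.5255, B'=182/255≈0.7137
Max=249/255, Min=134/255, Δ=Max-Min=115/255
L = (Max+Min)/2 = (249+134)/510 = 383/510 = 0.75098… → L = 75.1%
L > 0.5 → S = Δ/(2-Max-Min) = 115/(510-249-134) = 115/127 = 0.90551… → S = 90.6%
(the 1/255 factors cancel in S and H, so raw channel differences can be used)
Max is R' → H = 60 × (((G-B)/Δ) mod 6) = 60 × (((134-182)/115) mod 6)
  (-48)/115 = -0.4173…; negative, so add 6 → 5.5826…
  H = 60 × 5.5826… = 334.956…° → H = 335.0°
= HSL(335.0°, 90.6%, 75.1%)


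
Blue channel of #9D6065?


Color: #9D6065
R = 9D = 157
G = 60 = 96
B = 65 = 101
Blue = 101


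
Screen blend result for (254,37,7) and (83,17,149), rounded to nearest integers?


Screen: C = 255 - (255-A)×(255-B)/255, rounded to nearest integer
R: 255 - (255-254)×(255-83)/255 = 255 - 172/255 ≈ 255 - 0.675 = 254.325 → 254
G: 255 - (255-37)×(255-17)/255 = 255 - 51884/255 ≈ 255 - 203.467 = 51.533 → 52
B: 255 - (255-7)×(255-149)/255 = 255 - 26288/255 ≈ 255 - 103.090 = 151.910 → 152
= RGB(254, 52, 152)


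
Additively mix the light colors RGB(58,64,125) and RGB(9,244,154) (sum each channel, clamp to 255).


Additive: each channel = min(255, C₁+C₂)
R: 58+9 = 67 → 67
G: 64+244 = 308 → 255
B: 125+154 = 279 → 255
= RGB(67, 255, 255)


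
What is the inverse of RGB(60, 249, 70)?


Invert: (255-R, 255-G, 255-B)
R: 255-60 = 195
G: 255-249 = 6
B: 255-70 = 185
= RGB(195, 6, 185)


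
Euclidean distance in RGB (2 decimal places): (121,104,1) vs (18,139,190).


d = √[(R₁-R₂)² + (G₁-G₂)² + (B₁-B₂)²]
d = √[(121-18)² + (104-139)² + (1-190)²]
d = √[10609 + 1225 + 35721]
d = √47555
d ≈ 218.07


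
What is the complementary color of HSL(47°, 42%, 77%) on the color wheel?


Complement = opposite side of color wheel = hue + 180°
H' = (47 + 180) mod 360 = 227°
S and L unchanged.
= HSL(227°, 42%, 77%)


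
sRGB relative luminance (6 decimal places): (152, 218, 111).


Linearize each channel (sRGB transfer function): c = v/255; c_lin = c/12.92 if c ≤ 0.04045, else ((c+0.055)/1.055)^2.4
  R: 152/255 ≈ 0.596078 > 0.04045 → ((0.596078+0.055)/1.055)^2.4 ≈ 0.313989
  G: 218/255 ≈ 0.854902 > 0.04045 → ((0.854902+0.055)/1.055)^2.4 ≈ 0.701102
  B: 111/255 ≈ 0.435294 > 0.04045 → ((0.435294+0.055)/1.055)^2.4 ≈ 0.158961
R_lin = 0.313989, G_lin = 0.701102, B_lin = 0.158961
L = 0.2126×R + 0.7152×G + 0.0722×B
L = 0.2126×0.313989 + 0.7152×0.701102 + 0.0722×0.158961
L ≈ 0.579659


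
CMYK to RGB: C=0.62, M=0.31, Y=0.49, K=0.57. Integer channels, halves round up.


R = 255 × (1-C) × (1-K) = 255 × 0.38 × 0.43 = 41.667 → 42
G = 255 × (1-M) × (1-K) = 255 × 0.69 × 0.43 = 75.6585 → 76
B = 255 × (1-Y) × (1-K) = 255 × 0.51 × 0.43 = 55.9215 → 56
= RGB(42, 76, 56)


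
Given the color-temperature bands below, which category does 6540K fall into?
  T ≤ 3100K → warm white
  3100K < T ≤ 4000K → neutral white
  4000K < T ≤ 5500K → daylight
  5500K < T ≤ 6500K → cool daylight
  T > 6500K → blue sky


Temperature: 6540K
6540K > 6500K → blue sky
Classification: blue sky


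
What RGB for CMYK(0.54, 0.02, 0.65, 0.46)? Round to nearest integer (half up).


R = 255 × (1-C) × (1-K) = 255 × 0.46 × 0.54 = 63.342 → 63
G = 255 × (1-M) × (1-K) = 255 × 0.98 × 0.54 = 134.946 → 135
B = 255 × (1-Y) × (1-K) = 255 × 0.35 × 0.54 = 48.195 → 48
= RGB(63, 135, 48)


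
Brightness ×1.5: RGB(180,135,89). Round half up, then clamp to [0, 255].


Multiply each channel by 1.5, round half up, clamp to [0, 255]
R: 180×1.5 = 270 → clamp → 255
G: 135×1.5 = 202.5 → round → 203
B: 89×1.5 = 133.5 → round → 134
= RGB(255, 203, 134)


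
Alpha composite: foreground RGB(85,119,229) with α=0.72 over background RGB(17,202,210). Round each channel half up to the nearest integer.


C = α×F + (1-α)×B, with 1-α = 0.28
R: 0.72×85 + 0.28×17 = 61.20 + 4.76 = 65.96 → 66
G: 0.72×119 + 0.28×202 = 85.68 + 56.56 = 142.24 → 142
B: 0.72×229 + 0.28×210 = 164.88 + 58.80 = 223.68 → 224
= RGB(66, 142, 224)


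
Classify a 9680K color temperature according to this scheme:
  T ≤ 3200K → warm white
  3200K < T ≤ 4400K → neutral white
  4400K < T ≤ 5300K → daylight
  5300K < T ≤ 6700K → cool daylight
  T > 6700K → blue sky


Temperature: 9680K
9680K > 6700K → blue sky
Classification: blue sky


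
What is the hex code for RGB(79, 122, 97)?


R = 79 → 4F (hex)
G = 122 → 7A (hex)
B = 97 → 61 (hex)
Hex = #4F7A61


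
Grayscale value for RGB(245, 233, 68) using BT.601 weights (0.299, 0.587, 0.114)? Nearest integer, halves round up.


Gray = 0.299×R + 0.587×G + 0.114×B
Gray = 0.299×245 + 0.587×233 + 0.114×68
Gray = 73.255 + 136.771 + 7.752
Gray = 217.778 → round half up → 218
Gray = 218


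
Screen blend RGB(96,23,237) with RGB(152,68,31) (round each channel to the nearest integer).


Screen: C = 255 - (255-A)×(255-B)/255, rounded to nearest integer
R: 255 - (255-96)×(255-152)/255 = 255 - 16377/255 ≈ 255 - 64.224 = 190.776 → 191
G: 255 - (255-23)×(255-68)/255 = 255 - 43384/255 ≈ 255 - 170.133 = 84.867 → 85
B: 255 - (255-237)×(255-31)/255 = 255 - 4032/255 ≈ 255 - 15.812 = 239.188 → 239
= RGB(191, 85, 239)


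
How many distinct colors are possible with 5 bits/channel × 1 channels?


Total bits = 5 bits/channel × 1 channels = 5 bits
Distinct colors = 2^5
= 32 colors


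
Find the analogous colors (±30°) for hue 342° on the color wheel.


Base hue: 342°
Left analog: (342 - 30) mod 360 = 312°
Right analog: (342 + 30) mod 360 = 12°
Analogous hues = 312° and 12°


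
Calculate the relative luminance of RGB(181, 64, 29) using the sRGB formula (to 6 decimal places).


Linearize each channel (sRGB transfer function): c = v/255; c_lin = c/12.92 if c ≤ 0.04045, else ((c+0.055)/1.055)^2.4
  R: 181/255 ≈ 0.709804 > 0.04045 → ((0.709804+0.055)/1.055)^2.4 ≈ 0.462077
  G: 64/255 ≈ 0.250980 > 0.04045 → ((0.250980+0.055)/1.055)^2.4 ≈ 0.051269
  B: 29/255 ≈ 0.113725 > 0.04045 → ((0.113725+0.055)/1.055)^2.4 ≈ 0.012286
R_lin = 0.462077, G_lin = 0.051269, B_lin = 0.012286
L = 0.2126×R + 0.7152×G + 0.0722×B
L = 0.2126×0.462077 + 0.7152×0.051269 + 0.0722×0.012286
L ≈ 0.135793


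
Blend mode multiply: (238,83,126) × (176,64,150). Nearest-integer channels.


Multiply: C = A×B/255, rounded to nearest integer
R: 238×176/255 = 41888/255 ≈ 164.267 → 164
G: 83×64/255 = 5312/255 ≈ 20.831 → 21
B: 126×150/255 = 18900/255 ≈ 74.118 → 74
= RGB(164, 21, 74)


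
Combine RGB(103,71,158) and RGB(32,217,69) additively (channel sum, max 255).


Additive: each channel = min(255, C₁+C₂)
R: 103+32 = 135 → 135
G: 71+217 = 288 → 255
B: 158+69 = 227 → 227
= RGB(135, 255, 227)


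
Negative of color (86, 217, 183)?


Invert: (255-R, 255-G, 255-B)
R: 255-86 = 169
G: 255-217 = 38
B: 255-183 = 72
= RGB(169, 38, 72)


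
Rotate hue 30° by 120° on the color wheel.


New hue = (H + rotation) mod 360
New hue = (30 + 120) mod 360
= 150 mod 360
= 150°


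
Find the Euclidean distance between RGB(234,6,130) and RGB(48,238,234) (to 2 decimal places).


d = √[(R₁-R₂)² + (G₁-G₂)² + (B₁-B₂)²]
d = √[(234-48)² + (6-238)² + (130-234)²]
d = √[34596 + 53824 + 10816]
d = √99236
d ≈ 315.02


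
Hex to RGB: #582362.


58 → 88 (R)
23 → 35 (G)
62 → 98 (B)
= RGB(88, 35, 98)


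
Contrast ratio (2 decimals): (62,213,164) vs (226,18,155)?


Linearize each sRGB channel c=v/255: c/12.92 if c ≤ 0.04045 else ((c+0.055)/1.055)^2.4
L = 0.2126×R_lin + 0.7152×G_lin + 0.0722×B_lin
Color 1 (62,213,164):
  R=62: 62/255≈0.2431 > 0.04045 → ((0.2431+0.055)/1.055)^2.4 ≈ 0.04817
  G=213: 213/255≈0.8353 > 0.04045 → ((0.8353+0.055)/1.055)^2.4 ≈ 0.66539
  B=164: 164/255≈0.6431 > 0.04045 → ((0.6431+0.055)/1.055)^2.4 ≈ 0.37124
  L1 = 0.2126×0.04817 + 0.7152×0.66539 + 0.0722×0.37124 ≈ 0.51293
Color 2 (226,18,155):
  R=226: 226/255≈0.8863 > 0.04045 → ((0.8863+0.055)/1.055)^2.4 ≈ 0.76052
  G=18: 18/255≈0.0706 > 0.04045 → ((0.0706+0.055)/1.055)^2.4 ≈ 0.00605
  B=155: 155/255≈0.6078 > 0.04045 → ((0.6078+0.055)/1.055)^2.4 ≈ 0.32778
  L2 = 0.2126×0.76052 + 0.7152×0.00605 + 0.0722×0.32778 ≈ 0.18968
Lighter = 0.51293, Darker = 0.18968
Ratio = (L_lighter + 0.05) / (L_darker + 0.05)
Ratio = (0.51293 + 0.05) / (0.18968 + 0.05) = 0.56293 / 0.23968 ≈ 2.3487
Ratio ≈ 2.35:1


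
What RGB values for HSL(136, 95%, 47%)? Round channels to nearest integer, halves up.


H=136°, S=0.95, L=0.47
C = (1-|2L-1|)×S = (1-|-0.06|)×0.95 = 0.893
H' = H/60 = 136/60 ≈ 2.2667; X = C×(1-|H' mod 2 - 1|) ≈ 0.2381
m = L - C/2 = 0.47 - 0.4465 = 0.0235
Sector ⌊H'⌋ = 2 → (R',G',B') = (0.0, 0.893, ≈0.2381)
RGB = ((R'+m)×255, (G'+m)×255, (B'+m)×255) = (5.9925, 233.7075, 66.7165)
Round half up → RGB(6, 234, 67)


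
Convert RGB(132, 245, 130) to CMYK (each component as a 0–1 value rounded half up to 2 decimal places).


R'=132/255≈0.5176, G'=245/255≈0.9608, B'=130/255≈0.5098
K = 1 - max(R',G',B') = 1 - 245/255 = 10/255 = 0.03921… → 0.04
(1-R'-K)/(1-K) simplifies to (max-R)/max with max = 245:
C = (245-132)/245 = 113/245 = 0.46122… → 0.46
M = (245-245)/245 = 0/245 = 0 → 0.00
Y = (245-130)/245 = 115/245 = 0.46938… → 0.47
= CMYK(0.46, 0.00, 0.47, 0.04)


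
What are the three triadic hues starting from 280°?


Triadic: equally spaced at 120° intervals
H1 = 280°
H2 = (280 + 120) mod 360 = 40°
H3 = (280 + 240) mod 360 = 160°
Triadic = 280°, 40°, 160°


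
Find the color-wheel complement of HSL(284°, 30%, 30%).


Complement = opposite side of color wheel = hue + 180°
H' = (284 + 180) mod 360 = 104°
S and L unchanged.
= HSL(104°, 30%, 30%)


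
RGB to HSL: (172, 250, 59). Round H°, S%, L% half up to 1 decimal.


Normalize: R'=172/255≈0.6745, G'=250/255≈0.9804, B'=59/255≈0.2314
Max=250/255, Min=59/255, Δ=Max-Min=191/255
L = (Max+Min)/2 = (250+59)/510 = 309/510 = 0.60588… → L = 60.6%
L > 0.5 → S = Δ/(2-Max-Min) = 191/(510-250-59) = 191/201 = 0.95024… → S = 95.0%
(the 1/255 factors cancel in S and H, so raw channel differences can be used)
Max is G' → H = 60 × ((B-R)/Δ + 2) = 60 × ((59-172)/191 + 2)
  -113/191 + 2 = -0.5916… + 2 = 1.4083…
  H = 60 × 1.4083… = 84.502…° → H = 84.5°
= HSL(84.5°, 95.0%, 60.6%)


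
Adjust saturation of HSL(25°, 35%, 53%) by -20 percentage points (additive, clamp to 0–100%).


Original S = 35%
Adjustment = -20 percentage points
New S = 35 + (-20) = 15
Clamp to [0, 100] → 15
= HSL(25°, 15%, 53%)


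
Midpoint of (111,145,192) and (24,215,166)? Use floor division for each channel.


Midpoint: each channel = ⌊(C₁+C₂)/2⌋
R: ⌊(111+24)/2⌋ = 67
G: ⌊(145+215)/2⌋ = 180
B: ⌊(192+166)/2⌋ = 179
= RGB(67, 180, 179)


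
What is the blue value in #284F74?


Color: #284F74
R = 28 = 40
G = 4F = 79
B = 74 = 116
Blue = 116


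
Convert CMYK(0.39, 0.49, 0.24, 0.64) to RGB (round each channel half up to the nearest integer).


R = 255 × (1-C) × (1-K) = 255 × 0.61 × 0.36 = 55.998 → 56
G = 255 × (1-M) × (1-K) = 255 × 0.51 × 0.36 = 46.818 → 47
B = 255 × (1-Y) × (1-K) = 255 × 0.76 × 0.36 = 69.768 → 70
= RGB(56, 47, 70)


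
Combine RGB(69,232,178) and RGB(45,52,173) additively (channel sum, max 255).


Additive: each channel = min(255, C₁+C₂)
R: 69+45 = 114 → 114
G: 232+52 = 284 → 255
B: 178+173 = 351 → 255
= RGB(114, 255, 255)


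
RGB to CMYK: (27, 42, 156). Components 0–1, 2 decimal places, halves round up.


R'=27/255≈0.1059, G'=42/255≈0.1647, B'=156/255≈0.6118
K = 1 - max(R',G',B') = 1 - 156/255 = 99/255 = 0.38823… → 0.39
(1-R'-K)/(1-K) simplifies to (max-R)/max with max = 156:
C = (156-27)/156 = 129/156 = 0.82692… → 0.83
M = (156-42)/156 = 114/156 = 0.73076… → 0.73
Y = (156-156)/156 = 0/156 = 0 → 0.00
= CMYK(0.83, 0.73, 0.00, 0.39)


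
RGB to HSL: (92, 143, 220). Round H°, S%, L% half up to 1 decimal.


Normalize: R'=92/255≈0.3608, G'=143/255≈0.5608, B'=220/255≈0.8627
Max=220/255, Min=92/255, Δ=Max-Min=128/255
L = (Max+Min)/2 = (220+92)/510 = 312/510 = 0.61176… → L = 61.2%
L > 0.5 → S = Δ/(2-Max-Min) = 128/(510-220-92) = 128/198 = 0.64646… → S = 64.6%
(the 1/255 factors cancel in S and H, so raw channel differences can be used)
Max is B' → H = 60 × ((R-G)/Δ + 4) = 60 × ((92-143)/128 + 4)
  -51/128 + 4 = -0.3984… + 4 = 3.6015…
  H = 60 × 3.6015… = 216.093…° → H = 216.1°
= HSL(216.1°, 64.6%, 61.2%)


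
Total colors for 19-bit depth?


Colors = 2^bits = 2^19
= 524,288 colors


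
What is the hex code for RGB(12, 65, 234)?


R = 12 → 0C (hex)
G = 65 → 41 (hex)
B = 234 → EA (hex)
Hex = #0C41EA


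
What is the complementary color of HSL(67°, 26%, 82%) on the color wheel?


Complement = opposite side of color wheel = hue + 180°
H' = (67 + 180) mod 360 = 247°
S and L unchanged.
= HSL(247°, 26%, 82%)


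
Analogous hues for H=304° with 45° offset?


Base hue: 304°
Left analog: (304 - 45) mod 360 = 259°
Right analog: (304 + 45) mod 360 = 349°
Analogous hues = 259° and 349°


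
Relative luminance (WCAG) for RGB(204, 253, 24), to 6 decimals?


Linearize each channel (sRGB transfer function): c = v/255; c_lin = c/12.92 if c ≤ 0.04045, else ((c+0.055)/1.055)^2.4
  R: 204/255 ≈ 0.800000 > 0.04045 → ((0.800000+0.055)/1.055)^2.4 ≈ 0.603827
  G: 253/255 ≈ 0.992157 > 0.04045 → ((0.992157+0.055)/1.055)^2.4 ≈ 0.982251
  B: 24/255 ≈ 0.094118 > 0.04045 → ((0.094118+0.055)/1.055)^2.4 ≈ 0.009134
R_lin = 0.603827, G_lin = 0.982251, B_lin = 0.009134
L = 0.2126×R + 0.7152×G + 0.0722×B
L = 0.2126×0.603827 + 0.7152×0.982251 + 0.0722×0.009134
L ≈ 0.831539


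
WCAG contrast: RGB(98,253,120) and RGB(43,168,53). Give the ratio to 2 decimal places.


Linearize each sRGB channel c=v/255: c/12.92 if c ≤ 0.04045 else ((c+0.055)/1.055)^2.4
L = 0.2126×R_lin + 0.7152×G_lin + 0.0722×B_lin
Color 1 (98,253,120):
  R=98: 98/255≈0.3843 > 0.04045 → ((0.3843+0.055)/1.055)^2.4 ≈ 0.12214
  G=253: 253/255≈0.9922 > 0.04045 → ((0.9922+0.055)/1.055)^2.4 ≈ 0.98225
  B=120: 120/255≈0.4706 > 0.04045 → ((0.4706+0.055)/1.055)^2.4 ≈ 0.18782
  L1 = 0.2126×0.12214 + 0.7152×0.98225 + 0.0722×0.18782 ≈ 0.74203
Color 2 (43,168,53):
  R=43: 43/255≈0.1686 > 0.04045 → ((0.1686+0.055)/1.055)^2.4 ≈ 0.02416
  G=168: 168/255≈0.6588 > 0.04045 → ((0.6588+0.055)/1.055)^2.4 ≈ 0.39157
  B=53: 53/255≈0.2078 > 0.04045 → ((0.2078+0.055)/1.055)^2.4 ≈ 0.03560
  L2 = 0.2126×0.02416 + 0.7152×0.39157 + 0.0722×0.03560 ≈ 0.28776
Lighter = 0.74203, Darker = 0.28776
Ratio = (L_lighter + 0.05) / (L_darker + 0.05)
Ratio = (0.74203 + 0.05) / (0.28776 + 0.05) = 0.79203 / 0.33776 ≈ 2.3450
Ratio ≈ 2.34:1


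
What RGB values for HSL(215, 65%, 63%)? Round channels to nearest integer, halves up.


H=215°, S=0.65, L=0.63
C = (1-|2L-1|)×S = (1-|0.26|)×0.65 = 0.481
H' = H/60 = 215/60 ≈ 3.5833; X = C×(1-|H' mod 2 - 1|) ≈ 0.2004
m = L - C/2 = 0.63 - 0.2405 = 0.3895
Sector ⌊H'⌋ = 3 → (R',G',B') = (0.0, ≈0.2004, 0.481)
RGB = ((R'+m)×255, (G'+m)×255, (B'+m)×255) = (99.3225, 150.42875, 221.9775)
Round half up → RGB(99, 150, 222)


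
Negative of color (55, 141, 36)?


Invert: (255-R, 255-G, 255-B)
R: 255-55 = 200
G: 255-141 = 114
B: 255-36 = 219
= RGB(200, 114, 219)


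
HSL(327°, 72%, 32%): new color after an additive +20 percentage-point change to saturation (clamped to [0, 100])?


Original S = 72%
Adjustment = +20 percentage points
New S = 72 + (20) = 92
Clamp to [0, 100] → 92
= HSL(327°, 92%, 32%)


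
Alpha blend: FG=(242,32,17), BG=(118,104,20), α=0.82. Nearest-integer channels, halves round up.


C = α×F + (1-α)×B, with 1-α = 0.18
R: 0.82×242 + 0.18×118 = 198.44 + 21.24 = 219.68 → 220
G: 0.82×32 + 0.18×104 = 26.24 + 18.72 = 44.96 → 45
B: 0.82×17 + 0.18×20 = 13.94 + 3.60 = 17.54 → 18
= RGB(220, 45, 18)


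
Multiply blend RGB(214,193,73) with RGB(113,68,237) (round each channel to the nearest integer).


Multiply: C = A×B/255, rounded to nearest integer
R: 214×113/255 = 24182/255 ≈ 94.831 → 95
G: 193×68/255 = 13124/255 ≈ 51.467 → 51
B: 73×237/255 = 17301/255 ≈ 67.847 → 68
= RGB(95, 51, 68)


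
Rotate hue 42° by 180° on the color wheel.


New hue = (H + rotation) mod 360
New hue = (42 + 180) mod 360
= 222 mod 360
= 222°


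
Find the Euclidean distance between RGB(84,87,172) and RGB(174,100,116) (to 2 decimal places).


d = √[(R₁-R₂)² + (G₁-G₂)² + (B₁-B₂)²]
d = √[(84-174)² + (87-100)² + (172-116)²]
d = √[8100 + 169 + 3136]
d = √11405
d ≈ 106.79


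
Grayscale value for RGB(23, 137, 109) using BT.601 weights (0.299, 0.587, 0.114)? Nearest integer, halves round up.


Gray = 0.299×R + 0.587×G + 0.114×B
Gray = 0.299×23 + 0.587×137 + 0.114×109
Gray = 6.877 + 80.419 + 12.426
Gray = 99.722 → round half up → 100
Gray = 100


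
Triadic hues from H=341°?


Triadic: equally spaced at 120° intervals
H1 = 341°
H2 = (341 + 120) mod 360 = 101°
H3 = (341 + 240) mod 360 = 221°
Triadic = 341°, 101°, 221°


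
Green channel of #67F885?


Color: #67F885
R = 67 = 103
G = F8 = 248
B = 85 = 133
Green = 248


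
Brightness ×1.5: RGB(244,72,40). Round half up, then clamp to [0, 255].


Multiply each channel by 1.5, round half up, clamp to [0, 255]
R: 244×1.5 = 366 → clamp → 255
G: 72×1.5 = 108
B: 40×1.5 = 60
= RGB(255, 108, 60)


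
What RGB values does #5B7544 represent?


5B → 91 (R)
75 → 117 (G)
44 → 68 (B)
= RGB(91, 117, 68)


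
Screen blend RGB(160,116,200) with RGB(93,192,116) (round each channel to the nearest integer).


Screen: C = 255 - (255-A)×(255-B)/255, rounded to nearest integer
R: 255 - (255-160)×(255-93)/255 = 255 - 15390/255 ≈ 255 - 60.353 = 194.647 → 195
G: 255 - (255-116)×(255-192)/255 = 255 - 8757/255 ≈ 255 - 34.341 = 220.659 → 221
B: 255 - (255-200)×(255-116)/255 = 255 - 7645/255 ≈ 255 - 29.980 = 225.020 → 225
= RGB(195, 221, 225)


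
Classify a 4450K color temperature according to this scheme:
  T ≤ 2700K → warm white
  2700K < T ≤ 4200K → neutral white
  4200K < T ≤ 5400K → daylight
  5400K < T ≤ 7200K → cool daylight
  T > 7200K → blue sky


Temperature: 4450K
4200K < 4450K ≤ 5400K → daylight
Classification: daylight


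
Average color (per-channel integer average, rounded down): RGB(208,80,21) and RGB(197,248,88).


Midpoint: each channel = ⌊(C₁+C₂)/2⌋
R: ⌊(208+197)/2⌋ = 202
G: ⌊(80+248)/2⌋ = 164
B: ⌊(21+88)/2⌋ = 54
= RGB(202, 164, 54)


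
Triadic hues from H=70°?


Triadic: equally spaced at 120° intervals
H1 = 70°
H2 = (70 + 120) mod 360 = 190°
H3 = (70 + 240) mod 360 = 310°
Triadic = 70°, 190°, 310°


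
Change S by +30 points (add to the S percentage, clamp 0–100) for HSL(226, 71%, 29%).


Original S = 71%
Adjustment = +30 percentage points
New S = 71 + (30) = 101
Clamp to [0, 100] → 100
= HSL(226°, 100%, 29%)


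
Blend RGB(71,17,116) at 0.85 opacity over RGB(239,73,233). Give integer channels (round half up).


C = α×F + (1-α)×B, with 1-α = 0.15
R: 0.85×71 + 0.15×239 = 60.35 + 35.85 = 96.20 → 96
G: 0.85×17 + 0.15×73 = 14.45 + 10.95 = 25.40 → 25
B: 0.85×116 + 0.15×233 = 98.60 + 34.95 = 133.55 → 134
= RGB(96, 25, 134)


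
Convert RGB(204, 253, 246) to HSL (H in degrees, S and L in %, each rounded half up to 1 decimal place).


Normalize: R'=204/255≈0.8000, G'=253/255≈0.9922, B'=246/255≈0.9647
Max=253/255, Min=204/255, Δ=Max-Min=49/255
L = (Max+Min)/2 = (253+204)/510 = 457/510 = 0.89607… → L = 89.6%
L > 0.5 → S = Δ/(2-Max-Min) = 49/(510-253-204) = 49/53 = 0.92452… → S = 92.5%
(the 1/255 factors cancel in S and H, so raw channel differences can be used)
Max is G' → H = 60 × ((B-R)/Δ + 2) = 60 × ((246-204)/49 + 2)
  42/49 + 2 = 0.8571… + 2 = 2.8571…
  H = 60 × 2.8571… = 171.428…° → H = 171.4°
= HSL(171.4°, 92.5%, 89.6%)


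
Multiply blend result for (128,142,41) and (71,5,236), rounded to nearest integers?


Multiply: C = A×B/255, rounded to nearest integer
R: 128×71/255 = 9088/255 ≈ 35.639 → 36
G: 142×5/255 = 710/255 ≈ 2.784 → 3
B: 41×236/255 = 9676/255 ≈ 37.945 → 38
= RGB(36, 3, 38)


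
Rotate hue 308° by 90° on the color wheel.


New hue = (H + rotation) mod 360
New hue = (308 + 90) mod 360
= 398 mod 360
= 38°


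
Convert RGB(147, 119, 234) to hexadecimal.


R = 147 → 93 (hex)
G = 119 → 77 (hex)
B = 234 → EA (hex)
Hex = #9377EA


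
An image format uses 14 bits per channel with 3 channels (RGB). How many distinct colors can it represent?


Total bits = 14 bits/channel × 3 channels = 42 bits
Distinct colors = 2^42
= 4,398,046,511,104 colors


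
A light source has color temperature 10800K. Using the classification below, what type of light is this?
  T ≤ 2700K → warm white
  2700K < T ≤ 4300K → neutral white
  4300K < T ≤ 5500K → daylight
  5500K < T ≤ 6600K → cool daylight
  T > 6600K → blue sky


Temperature: 10800K
10800K > 6600K → blue sky
Classification: blue sky


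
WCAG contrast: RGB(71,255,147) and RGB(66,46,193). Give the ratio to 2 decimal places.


Linearize each sRGB channel c=v/255: c/12.92 if c ≤ 0.04045 else ((c+0.055)/1.055)^2.4
L = 0.2126×R_lin + 0.7152×G_lin + 0.0722×B_lin
Color 1 (71,255,147):
  R=71: 71/255≈0.2784 > 0.04045 → ((0.2784+0.055)/1.055)^2.4 ≈ 0.06301
  G=255: 255/255≈1.0000 > 0.04045 → ((1.0000+0.055)/1.055)^2.4 ≈ 1.00000
  B=147: 147/255≈0.5765 > 0.04045 → ((0.5765+0.055)/1.055)^2.4 ≈ 0.29177
  L1 = 0.2126×0.06301 + 0.7152×1.00000 + 0.0722×0.29177 ≈ 0.74966
Color 2 (66,46,193):
  R=66: 66/255≈0.2588 > 0.04045 → ((0.2588+0.055)/1.055)^2.4 ≈ 0.05448
  G=46: 46/255≈0.1804 > 0.04045 → ((0.1804+0.055)/1.055)^2.4 ≈ 0.02732
  B=193: 193/255≈0.7569 > 0.04045 → ((0.7569+0.055)/1.055)^2.4 ≈ 0.53328
  L2 = 0.2126×0.05448 + 0.7152×0.02732 + 0.0722×0.53328 ≈ 0.06962
Lighter = 0.74966, Darker = 0.06962
Ratio = (L_lighter + 0.05) / (L_darker + 0.05)
Ratio = (0.74966 + 0.05) / (0.06962 + 0.05) = 0.79966 / 0.11962 ≈ 6.6847
Ratio ≈ 6.68:1


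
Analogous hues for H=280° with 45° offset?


Base hue: 280°
Left analog: (280 - 45) mod 360 = 235°
Right analog: (280 + 45) mod 360 = 325°
Analogous hues = 235° and 325°


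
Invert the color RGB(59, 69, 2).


Invert: (255-R, 255-G, 255-B)
R: 255-59 = 196
G: 255-69 = 186
B: 255-2 = 253
= RGB(196, 186, 253)


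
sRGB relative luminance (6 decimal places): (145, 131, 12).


Linearize each channel (sRGB transfer function): c = v/255; c_lin = c/12.92 if c ≤ 0.04045, else ((c+0.055)/1.055)^2.4
  R: 145/255 ≈ 0.568627 > 0.04045 → ((0.568627+0.055)/1.055)^2.4 ≈ 0.283149
  G: 131/255 ≈ 0.513725 > 0.04045 → ((0.513725+0.055)/1.055)^2.4 ≈ 0.226966
  B: 12/255 ≈ 0.047059 > 0.04045 → ((0.047059+0.055)/1.055)^2.4 ≈ 0.003677
R_lin = 0.283149, G_lin = 0.226966, B_lin = 0.003677
L = 0.2126×R + 0.7152×G + 0.0722×B
L = 0.2126×0.283149 + 0.7152×0.226966 + 0.0722×0.003677
L ≈ 0.222789


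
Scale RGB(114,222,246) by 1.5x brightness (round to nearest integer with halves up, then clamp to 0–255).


Multiply each channel by 1.5, round half up, clamp to [0, 255]
R: 114×1.5 = 171
G: 222×1.5 = 333 → clamp → 255
B: 246×1.5 = 369 → clamp → 255
= RGB(171, 255, 255)


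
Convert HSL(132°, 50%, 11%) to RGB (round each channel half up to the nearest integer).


H=132°, S=0.50, L=0.11
C = (1-|2L-1|)×S = (1-|-0.78|)×0.50 = 0.11
H' = H/60 = 132/60 ≈ 2.2000; X = C×(1-|H' mod 2 - 1|) = 0.022
m = L - C/2 = 0.11 - 0.055 = 0.055
Sector ⌊H'⌋ = 2 → (R',G',B') = (0.0, 0.11, 0.022)
RGB = ((R'+m)×255, (G'+m)×255, (B'+m)×255) = (14.025, 42.075, 19.635)
Round half up → RGB(14, 42, 20)


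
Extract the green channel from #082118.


Color: #082118
R = 08 = 8
G = 21 = 33
B = 18 = 24
Green = 33


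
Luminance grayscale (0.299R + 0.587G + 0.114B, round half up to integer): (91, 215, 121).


Gray = 0.299×R + 0.587×G + 0.114×B
Gray = 0.299×91 + 0.587×215 + 0.114×121
Gray = 27.209 + 126.205 + 13.794
Gray = 167.208 → round half up → 167
Gray = 167


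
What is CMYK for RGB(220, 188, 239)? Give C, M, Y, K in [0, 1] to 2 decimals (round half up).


R'=220/255≈0.8627, G'=188/255≈0.7373, B'=239/255≈0.9373
K = 1 - max(R',G',B') = 1 - 239/255 = 16/255 = 0.06274… → 0.06
(1-R'-K)/(1-K) simplifies to (max-R)/max with max = 239:
C = (239-220)/239 = 19/239 = 0.07949… → 0.08
M = (239-188)/239 = 51/239 = 0.21338… → 0.21
Y = (239-239)/239 = 0/239 = 0 → 0.00
= CMYK(0.08, 0.21, 0.00, 0.06)


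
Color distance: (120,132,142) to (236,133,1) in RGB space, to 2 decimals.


d = √[(R₁-R₂)² + (G₁-G₂)² + (B₁-B₂)²]
d = √[(120-236)² + (132-133)² + (142-1)²]
d = √[13456 + 1 + 19881]
d = √33338
d ≈ 182.59


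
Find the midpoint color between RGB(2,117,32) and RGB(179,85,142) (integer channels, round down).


Midpoint: each channel = ⌊(C₁+C₂)/2⌋
R: ⌊(2+179)/2⌋ = 90
G: ⌊(117+85)/2⌋ = 101
B: ⌊(32+142)/2⌋ = 87
= RGB(90, 101, 87)


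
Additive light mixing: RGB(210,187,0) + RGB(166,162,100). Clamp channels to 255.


Additive: each channel = min(255, C₁+C₂)
R: 210+166 = 376 → 255
G: 187+162 = 349 → 255
B: 0+100 = 100 → 100
= RGB(255, 255, 100)


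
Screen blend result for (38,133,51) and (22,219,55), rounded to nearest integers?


Screen: C = 255 - (255-A)×(255-B)/255, rounded to nearest integer
R: 255 - (255-38)×(255-22)/255 = 255 - 50561/255 ≈ 255 - 198.278 = 56.722 → 57
G: 255 - (255-133)×(255-219)/255 = 255 - 4392/255 ≈ 255 - 17.224 = 237.776 → 238
B: 255 - (255-51)×(255-55)/255 = 255 - 40800/255 ≈ 255 - 160.000 = 95.000 → 95
= RGB(57, 238, 95)


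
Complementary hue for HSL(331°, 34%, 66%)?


Complement = opposite side of color wheel = hue + 180°
H' = (331 + 180) mod 360 = 151°
S and L unchanged.
= HSL(151°, 34%, 66%)


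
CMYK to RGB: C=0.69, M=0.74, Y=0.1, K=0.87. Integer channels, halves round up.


R = 255 × (1-C) × (1-K) = 255 × 0.31 × 0.13 = 10.2765 → 10
G = 255 × (1-M) × (1-K) = 255 × 0.26 × 0.13 = 8.619 → 9
B = 255 × (1-Y) × (1-K) = 255 × 0.90 × 0.13 = 29.835 → 30
= RGB(10, 9, 30)


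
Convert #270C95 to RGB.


27 → 39 (R)
0C → 12 (G)
95 → 149 (B)
= RGB(39, 12, 149)


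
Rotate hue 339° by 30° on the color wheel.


New hue = (H + rotation) mod 360
New hue = (339 + 30) mod 360
= 369 mod 360
= 9°


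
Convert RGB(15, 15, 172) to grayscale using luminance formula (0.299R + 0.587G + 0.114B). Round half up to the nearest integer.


Gray = 0.299×R + 0.587×G + 0.114×B
Gray = 0.299×15 + 0.587×15 + 0.114×172
Gray = 4.485 + 8.805 + 19.608
Gray = 32.898 → round half up → 33
Gray = 33


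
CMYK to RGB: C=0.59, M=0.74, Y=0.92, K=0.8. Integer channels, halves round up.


R = 255 × (1-C) × (1-K) = 255 × 0.41 × 0.20 = 20.91 → 21
G = 255 × (1-M) × (1-K) = 255 × 0.26 × 0.20 = 13.26 → 13
B = 255 × (1-Y) × (1-K) = 255 × 0.08 × 0.20 = 4.08 → 4
= RGB(21, 13, 4)


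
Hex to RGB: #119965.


11 → 17 (R)
99 → 153 (G)
65 → 101 (B)
= RGB(17, 153, 101)


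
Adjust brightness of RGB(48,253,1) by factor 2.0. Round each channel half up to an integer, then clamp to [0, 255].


Multiply each channel by 2.0, round half up, clamp to [0, 255]
R: 48×2.0 = 96
G: 253×2.0 = 506 → clamp → 255
B: 1×2.0 = 2
= RGB(96, 255, 2)


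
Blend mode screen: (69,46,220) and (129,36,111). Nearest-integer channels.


Screen: C = 255 - (255-A)×(255-B)/255, rounded to nearest integer
R: 255 - (255-69)×(255-129)/255 = 255 - 23436/255 ≈ 255 - 91.906 = 163.094 → 163
G: 255 - (255-46)×(255-36)/255 = 255 - 45771/255 ≈ 255 - 179.494 = 75.506 → 76
B: 255 - (255-220)×(255-111)/255 = 255 - 5040/255 ≈ 255 - 19.765 = 235.235 → 235
= RGB(163, 76, 235)


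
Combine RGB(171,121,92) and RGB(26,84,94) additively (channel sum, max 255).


Additive: each channel = min(255, C₁+C₂)
R: 171+26 = 197 → 197
G: 121+84 = 205 → 205
B: 92+94 = 186 → 186
= RGB(197, 205, 186)


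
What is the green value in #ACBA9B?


Color: #ACBA9B
R = AC = 172
G = BA = 186
B = 9B = 155
Green = 186


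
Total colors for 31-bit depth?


Colors = 2^bits = 2^31
= 2,147,483,648 colors


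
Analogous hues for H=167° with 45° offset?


Base hue: 167°
Left analog: (167 - 45) mod 360 = 122°
Right analog: (167 + 45) mod 360 = 212°
Analogous hues = 122° and 212°


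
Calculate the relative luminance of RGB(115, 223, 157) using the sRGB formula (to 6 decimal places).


Linearize each channel (sRGB transfer function): c = v/255; c_lin = c/12.92 if c ≤ 0.04045, else ((c+0.055)/1.055)^2.4
  R: 115/255 ≈ 0.450980 > 0.04045 → ((0.450980+0.055)/1.055)^2.4 ≈ 0.171441
  G: 223/255 ≈ 0.874510 > 0.04045 → ((0.874510+0.055)/1.055)^2.4 ≈ 0.737910
  B: 157/255 ≈ 0.615686 > 0.04045 → ((0.615686+0.055)/1.055)^2.4 ≈ 0.337164
R_lin = 0.171441, G_lin = 0.737910, B_lin = 0.337164
L = 0.2126×R + 0.7152×G + 0.0722×B
L = 0.2126×0.171441 + 0.7152×0.737910 + 0.0722×0.337164
L ≈ 0.588545


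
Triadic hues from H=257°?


Triadic: equally spaced at 120° intervals
H1 = 257°
H2 = (257 + 120) mod 360 = 17°
H3 = (257 + 240) mod 360 = 137°
Triadic = 257°, 17°, 137°


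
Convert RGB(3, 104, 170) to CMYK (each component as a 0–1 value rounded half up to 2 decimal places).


R'=3/255≈0.0118, G'=104/255≈0.4078, B'=170/255≈0.6667
K = 1 - max(R',G',B') = 1 - 170/255 = 85/255 = 0.33333… → 0.33
(1-R'-K)/(1-K) simplifies to (max-R)/max with max = 170:
C = (170-3)/170 = 167/170 = 0.98235… → 0.98
M = (170-104)/170 = 66/170 = 0.38823… → 0.39
Y = (170-170)/170 = 0/170 = 0 → 0.00
= CMYK(0.98, 0.39, 0.00, 0.33)


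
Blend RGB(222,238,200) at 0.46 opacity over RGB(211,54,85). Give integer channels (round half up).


C = α×F + (1-α)×B, with 1-α = 0.54
R: 0.46×222 + 0.54×211 = 102.12 + 113.94 = 216.06 → 216
G: 0.46×238 + 0.54×54 = 109.48 + 29.16 = 138.64 → 139
B: 0.46×200 + 0.54×85 = 92.00 + 45.90 = 137.90 → 138
= RGB(216, 139, 138)


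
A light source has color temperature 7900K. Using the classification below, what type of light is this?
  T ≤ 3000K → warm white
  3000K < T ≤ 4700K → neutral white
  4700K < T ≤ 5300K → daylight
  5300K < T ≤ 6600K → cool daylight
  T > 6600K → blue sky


Temperature: 7900K
7900K > 6600K → blue sky
Classification: blue sky


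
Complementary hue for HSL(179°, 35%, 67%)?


Complement = opposite side of color wheel = hue + 180°
H' = (179 + 180) mod 360 = 359°
S and L unchanged.
= HSL(359°, 35%, 67%)


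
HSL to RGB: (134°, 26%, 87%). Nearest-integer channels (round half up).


H=134°, S=0.26, L=0.87
C = (1-|2L-1|)×S = (1-|0.74|)×0.26 = 0.0676
H' = H/60 = 134/60 ≈ 2.2333; X = C×(1-|H' mod 2 - 1|) ≈ 0.0158
m = L - C/2 = 0.87 - 0.0338 = 0.8362
Sector ⌊H'⌋ = 2 → (R',G',B') = (0.0, 0.0676, ≈0.0158)
RGB = ((R'+m)×255, (G'+m)×255, (B'+m)×255) = (213.231, 230.469, 217.2532)
Round half up → RGB(213, 230, 217)


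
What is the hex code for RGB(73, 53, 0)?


R = 73 → 49 (hex)
G = 53 → 35 (hex)
B = 0 → 00 (hex)
Hex = #493500


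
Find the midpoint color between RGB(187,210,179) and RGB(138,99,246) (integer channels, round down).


Midpoint: each channel = ⌊(C₁+C₂)/2⌋
R: ⌊(187+138)/2⌋ = 162
G: ⌊(210+99)/2⌋ = 154
B: ⌊(179+246)/2⌋ = 212
= RGB(162, 154, 212)


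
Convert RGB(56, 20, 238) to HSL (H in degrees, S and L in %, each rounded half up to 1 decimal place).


Normalize: R'=56/255≈0.2196, G'=20/255≈0.0784, B'=238/255≈0.9333
Max=238/255, Min=20/255, Δ=Max-Min=218/255
L = (Max+Min)/2 = (238+20)/510 = 258/510 = 0.50588… → L = 50.6%
L > 0.5 → S = Δ/(2-Max-Min) = 218/(510-238-20) = 218/252 = 0.86507… → S = 86.5%
(the 1/255 factors cancel in S and H, so raw channel differences can be used)
Max is B' → H = 60 × ((R-G)/Δ + 4) = 60 × ((56-20)/218 + 4)
  36/218 + 4 = 0.1651… + 4 = 4.1651…
  H = 60 × 4.1651… = 249.908…° → H = 249.9°
= HSL(249.9°, 86.5%, 50.6%)


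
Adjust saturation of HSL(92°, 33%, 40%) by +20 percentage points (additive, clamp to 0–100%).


Original S = 33%
Adjustment = +20 percentage points
New S = 33 + (20) = 53
Clamp to [0, 100] → 53
= HSL(92°, 53%, 40%)


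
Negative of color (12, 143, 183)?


Invert: (255-R, 255-G, 255-B)
R: 255-12 = 243
G: 255-143 = 112
B: 255-183 = 72
= RGB(243, 112, 72)


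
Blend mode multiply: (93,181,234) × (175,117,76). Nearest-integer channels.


Multiply: C = A×B/255, rounded to nearest integer
R: 93×175/255 = 16275/255 ≈ 63.824 → 64
G: 181×117/255 = 21177/255 ≈ 83.047 → 83
B: 234×76/255 = 17784/255 ≈ 69.741 → 70
= RGB(64, 83, 70)


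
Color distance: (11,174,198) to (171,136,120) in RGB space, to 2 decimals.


d = √[(R₁-R₂)² + (G₁-G₂)² + (B₁-B₂)²]
d = √[(11-171)² + (174-136)² + (198-120)²]
d = √[25600 + 1444 + 6084]
d = √33128
d ≈ 182.01


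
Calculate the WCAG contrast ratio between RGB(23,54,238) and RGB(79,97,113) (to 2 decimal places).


Linearize each sRGB channel c=v/255: c/12.92 if c ≤ 0.04045 else ((c+0.055)/1.055)^2.4
L = 0.2126×R_lin + 0.7152×G_lin + 0.0722×B_lin
Color 1 (23,54,238):
  R=23: 23/255≈0.0902 > 0.04045 → ((0.0902+0.055)/1.055)^2.4 ≈ 0.00857
  G=54: 54/255≈0.2118 > 0.04045 → ((0.2118+0.055)/1.055)^2.4 ≈ 0.03689
  B=238: 238/255≈0.9333 > 0.04045 → ((0.9333+0.055)/1.055)^2.4 ≈ 0.85499
  L1 = 0.2126×0.00857 + 0.7152×0.03689 + 0.0722×0.85499 ≈ 0.08994
Color 2 (79,97,113):
  R=79: 79/255≈0.3098 > 0.04045 → ((0.3098+0.055)/1.055)^2.4 ≈ 0.07819
  G=97: 97/255≈0.3804 > 0.04045 → ((0.3804+0.055)/1.055)^2.4 ≈ 0.11954
  B=113: 113/255≈0.4431 > 0.04045 → ((0.4431+0.055)/1.055)^2.4 ≈ 0.16513
  L2 = 0.2126×0.07819 + 0.7152×0.11954 + 0.0722×0.16513 ≈ 0.11404
Lighter = 0.11404, Darker = 0.08994
Ratio = (L_lighter + 0.05) / (L_darker + 0.05)
Ratio = (0.11404 + 0.05) / (0.08994 + 0.05) = 0.16404 / 0.13994 ≈ 1.1722
Ratio ≈ 1.17:1


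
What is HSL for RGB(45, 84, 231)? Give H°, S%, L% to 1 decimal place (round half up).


Normalize: R'=45/255≈0.1765, G'=84/255≈0.3294, B'=231/255≈0.9059
Max=231/255, Min=45/255, Δ=Max-Min=186/255
L = (Max+Min)/2 = (231+45)/510 = 276/510 = 0.54117… → L = 54.1%
L > 0.5 → S = Δ/(2-Max-Min) = 186/(510-231-45) = 186/234 = 0.79487… → S = 79.5%
(the 1/255 factors cancel in S and H, so raw channel differences can be used)
Max is B' → H = 60 × ((R-G)/Δ + 4) = 60 × ((45-84)/186 + 4)
  -39/186 + 4 = -0.2096… + 4 = 3.7903…
  H = 60 × 3.7903… = 227.419…° → H = 227.4°
= HSL(227.4°, 79.5%, 54.1%)


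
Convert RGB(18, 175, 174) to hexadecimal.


R = 18 → 12 (hex)
G = 175 → AF (hex)
B = 174 → AE (hex)
Hex = #12AFAE


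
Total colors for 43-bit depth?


Colors = 2^bits = 2^43
= 8,796,093,022,208 colors


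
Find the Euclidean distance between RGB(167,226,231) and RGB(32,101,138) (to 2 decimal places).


d = √[(R₁-R₂)² + (G₁-G₂)² + (B₁-B₂)²]
d = √[(167-32)² + (226-101)² + (231-138)²]
d = √[18225 + 15625 + 8649]
d = √42499
d ≈ 206.15


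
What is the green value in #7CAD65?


Color: #7CAD65
R = 7C = 124
G = AD = 173
B = 65 = 101
Green = 173


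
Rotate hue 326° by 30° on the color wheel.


New hue = (H + rotation) mod 360
New hue = (326 + 30) mod 360
= 356 mod 360
= 356°


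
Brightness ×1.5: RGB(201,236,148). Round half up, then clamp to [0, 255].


Multiply each channel by 1.5, round half up, clamp to [0, 255]
R: 201×1.5 = 301.5 → round → 302 → clamp → 255
G: 236×1.5 = 354 → clamp → 255
B: 148×1.5 = 222
= RGB(255, 255, 222)


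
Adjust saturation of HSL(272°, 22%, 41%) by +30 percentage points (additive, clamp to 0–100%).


Original S = 22%
Adjustment = +30 percentage points
New S = 22 + (30) = 52
Clamp to [0, 100] → 52
= HSL(272°, 52%, 41%)


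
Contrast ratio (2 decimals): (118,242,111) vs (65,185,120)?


Linearize each sRGB channel c=v/255: c/12.92 if c ≤ 0.04045 else ((c+0.055)/1.055)^2.4
L = 0.2126×R_lin + 0.7152×G_lin + 0.0722×B_lin
Color 1 (118,242,111):
  R=118: 118/255≈0.4627 > 0.04045 → ((0.4627+0.055)/1.055)^2.4 ≈ 0.18116
  G=242: 242/255≈0.9490 > 0.04045 → ((0.9490+0.055)/1.055)^2.4 ≈ 0.88792
  B=111: 111/255≈0.4353 > 0.04045 → ((0.4353+0.055)/1.055)^2.4 ≈ 0.15896
  L1 = 0.2126×0.18116 + 0.7152×0.88792 + 0.0722×0.15896 ≈ 0.68504
Color 2 (65,185,120):
  R=65: 65/255≈0.2549 > 0.04045 → ((0.2549+0.055)/1.055)^2.4 ≈ 0.05286
  G=185: 185/255≈0.7255 > 0.04045 → ((0.7255+0.055)/1.055)^2.4 ≈ 0.48515
  B=120: 120/255≈0.4706 > 0.04045 → ((0.4706+0.055)/1.055)^2.4 ≈ 0.18782
  L2 = 0.2126×0.05286 + 0.7152×0.48515 + 0.0722×0.18782 ≈ 0.37178
Lighter = 0.68504, Darker = 0.37178
Ratio = (L_lighter + 0.05) / (L_darker + 0.05)
Ratio = (0.68504 + 0.05) / (0.37178 + 0.05) = 0.73504 / 0.42178 ≈ 1.7427
Ratio ≈ 1.74:1


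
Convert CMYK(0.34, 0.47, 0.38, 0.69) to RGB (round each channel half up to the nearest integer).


R = 255 × (1-C) × (1-K) = 255 × 0.66 × 0.31 = 52.173 → 52
G = 255 × (1-M) × (1-K) = 255 × 0.53 × 0.31 = 41.8965 → 42
B = 255 × (1-Y) × (1-K) = 255 × 0.62 × 0.31 = 49.011 → 49
= RGB(52, 42, 49)


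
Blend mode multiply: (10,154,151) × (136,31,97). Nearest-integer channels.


Multiply: C = A×B/255, rounded to nearest integer
R: 10×136/255 = 1360/255 ≈ 5.333 → 5
G: 154×31/255 = 4774/255 ≈ 18.722 → 19
B: 151×97/255 = 14647/255 ≈ 57.439 → 57
= RGB(5, 19, 57)


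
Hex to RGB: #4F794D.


4F → 79 (R)
79 → 121 (G)
4D → 77 (B)
= RGB(79, 121, 77)


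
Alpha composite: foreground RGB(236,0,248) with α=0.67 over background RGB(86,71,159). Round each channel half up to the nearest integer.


C = α×F + (1-α)×B, with 1-α = 0.33
R: 0.67×236 + 0.33×86 = 158.12 + 28.38 = 186.50 → 187
G: 0.67×0 + 0.33×71 = 0.00 + 23.43 = 23.43 → 23
B: 0.67×248 + 0.33×159 = 166.16 + 52.47 = 218.63 → 219
= RGB(187, 23, 219)


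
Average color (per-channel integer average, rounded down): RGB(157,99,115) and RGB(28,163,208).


Midpoint: each channel = ⌊(C₁+C₂)/2⌋
R: ⌊(157+28)/2⌋ = 92
G: ⌊(99+163)/2⌋ = 131
B: ⌊(115+208)/2⌋ = 161
= RGB(92, 131, 161)


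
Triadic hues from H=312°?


Triadic: equally spaced at 120° intervals
H1 = 312°
H2 = (312 + 120) mod 360 = 72°
H3 = (312 + 240) mod 360 = 192°
Triadic = 312°, 72°, 192°


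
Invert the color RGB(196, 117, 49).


Invert: (255-R, 255-G, 255-B)
R: 255-196 = 59
G: 255-117 = 138
B: 255-49 = 206
= RGB(59, 138, 206)
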